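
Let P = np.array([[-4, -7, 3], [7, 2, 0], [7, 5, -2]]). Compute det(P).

det(P) = -19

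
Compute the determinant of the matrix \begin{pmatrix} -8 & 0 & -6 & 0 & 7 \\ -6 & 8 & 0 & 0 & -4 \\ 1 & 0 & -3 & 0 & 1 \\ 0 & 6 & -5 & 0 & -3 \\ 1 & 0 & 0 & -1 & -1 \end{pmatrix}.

-60

Expand along column 4 (it has 4 zeros):
  − (-1) · M_54   where M_54 = det([-8 0 -6 7; -6 8 0 -4; 1 0 -3 1; 0 6 -5 -3]) = -60
det = (-1)·(-1)·(-60) = -60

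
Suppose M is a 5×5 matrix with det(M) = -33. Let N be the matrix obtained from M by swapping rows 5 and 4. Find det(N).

33

Swapping two rows multiplies the determinant by −1.
det(N) = (-1)·(-33) = 33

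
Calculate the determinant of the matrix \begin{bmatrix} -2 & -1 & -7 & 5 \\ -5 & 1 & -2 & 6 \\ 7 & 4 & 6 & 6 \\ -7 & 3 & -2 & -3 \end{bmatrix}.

The determinant is -2297.

Expand along row 1:
  + (-2) · M_11   where M_11 = det([1 -2 6; 4 6 6; 3 -2 -3]) = -222
  − (-1) · M_12   where M_12 = det([-5 -2 6; 7 6 6; -7 -2 -3]) = 240
  + (-7) · M_13   where M_13 = det([-5 1 6; 7 4 6; -7 3 -3]) = 423
  − (5) · M_14   where M_14 = det([-5 1 -2; 7 4 6; -7 3 -2]) = 4
det = (+1)·(-2)·(-222) + (-1)·(-1)·(240) + (+1)·(-7)·(423) + (-1)·(5)·(4) = -2297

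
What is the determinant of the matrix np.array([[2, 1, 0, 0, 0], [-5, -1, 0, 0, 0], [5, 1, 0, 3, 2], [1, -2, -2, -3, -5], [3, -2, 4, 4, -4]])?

-228

The matrix is block lower-triangular with a 2×2 block and a 3×3 block on the diagonal, so its determinant equals the product of the determinants of the diagonal blocks.
det of the 2×2 block = 3
det of the 3×3 block = -76
det = (3)·(-76) = -228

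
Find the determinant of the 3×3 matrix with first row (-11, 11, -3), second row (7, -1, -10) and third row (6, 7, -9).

-1001

Expand along row 1:
  + (-11) · |-1 -10; 7 -9| = (-11)·(9 − (-70)) = -869
  − 11 · |7 -10; 6 -9| = −11·(-63 − (-60)) = 33
  + (-3) · |7 -1; 6 7| = (-3)·(49 − (-6)) = -165
Sum: (-869) + (33) + (-165) = -1001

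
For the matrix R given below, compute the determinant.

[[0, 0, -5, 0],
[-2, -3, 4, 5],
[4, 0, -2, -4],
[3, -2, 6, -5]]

240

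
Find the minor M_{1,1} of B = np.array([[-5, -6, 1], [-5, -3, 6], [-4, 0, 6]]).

The minor is -18.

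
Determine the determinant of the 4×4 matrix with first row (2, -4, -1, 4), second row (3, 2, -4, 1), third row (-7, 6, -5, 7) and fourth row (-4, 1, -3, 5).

322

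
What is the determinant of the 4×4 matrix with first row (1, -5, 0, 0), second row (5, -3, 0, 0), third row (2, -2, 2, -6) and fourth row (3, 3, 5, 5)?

The matrix is block lower-triangular with a 2×2 block and a 2×2 block on the diagonal, so its determinant equals the product of the determinants of the diagonal blocks.
det of the 2×2 block = 22
det of the 2×2 block = 40
det = (22)·(40) = 880

880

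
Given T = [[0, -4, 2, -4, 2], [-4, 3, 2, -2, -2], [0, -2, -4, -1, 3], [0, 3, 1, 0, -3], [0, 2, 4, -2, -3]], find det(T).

Expand along column 1 (it has 4 zeros):
  − (-4) · M_21   where M_21 = det([-4 2 -4 2; -2 -4 -1 3; 3 1 0 -3; 2 4 -2 -3]) = -30
det = (-1)·(-4)·(-30) = -120

The determinant is -120.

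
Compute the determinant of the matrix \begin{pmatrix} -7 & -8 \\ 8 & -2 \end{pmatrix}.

det = (-7)·(-2) − (-8)·8 = 14 − (-64) = 78

78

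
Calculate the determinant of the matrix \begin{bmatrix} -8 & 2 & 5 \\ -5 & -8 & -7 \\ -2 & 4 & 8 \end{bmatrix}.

Expand along row 1:
  + (-8) · |-8 -7; 4 8| = (-8)·(-64 − (-28)) = 288
  − 2 · |-5 -7; -2 8| = −2·(-40 − 14) = 108
  + 5 · |-5 -8; -2 4| = 5·(-20 − 16) = -180
Sum: (288) + (108) + (-180) = 216

216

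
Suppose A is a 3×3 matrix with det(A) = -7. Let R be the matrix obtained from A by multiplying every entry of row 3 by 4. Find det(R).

The determinant is -28.

Scaling one row by 4 multiplies the determinant by 4.
det(R) = (4)·(-7) = -28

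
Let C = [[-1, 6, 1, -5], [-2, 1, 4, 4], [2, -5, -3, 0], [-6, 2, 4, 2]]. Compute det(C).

-132

Expand along row 3 (it has 1 zero):
  + (2) · M_31   where M_31 = det([6 1 -5; 1 4 4; 2 4 2]) = -22
  − (-5) · M_32   where M_32 = det([-1 1 -5; -2 4 4; -6 4 2]) = -92
  + (-3) · M_33   where M_33 = det([-1 6 -5; -2 1 4; -6 2 2]) = -124
det = (+1)·(2)·(-22) + (-1)·(-5)·(-92) + (+1)·(-3)·(-124) = -132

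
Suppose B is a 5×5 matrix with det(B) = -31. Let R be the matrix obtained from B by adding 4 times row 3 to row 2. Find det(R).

-31

Adding a multiple of one row to another leaves the determinant unchanged.
det(R) = (1)·(-31) = -31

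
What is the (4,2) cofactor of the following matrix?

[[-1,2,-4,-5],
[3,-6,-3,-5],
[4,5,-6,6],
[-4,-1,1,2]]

230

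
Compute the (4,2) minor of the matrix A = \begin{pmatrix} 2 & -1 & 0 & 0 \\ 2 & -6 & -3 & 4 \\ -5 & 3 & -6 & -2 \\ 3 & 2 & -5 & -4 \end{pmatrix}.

Delete row 4 and column 2; the remaining 3×3 submatrix is [2 0 0; 2 -3 4; -5 -6 -2].
Its determinant is 60.

60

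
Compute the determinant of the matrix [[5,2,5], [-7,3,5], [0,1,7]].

Expand along column 1:
  + 5 · |3 5; 1 7| = 5·(21 − 5) = 80
  − (-7) · |2 5; 1 7| = −(-7)·(14 − 5) = 63
Sum: (80) + (63) = 143

143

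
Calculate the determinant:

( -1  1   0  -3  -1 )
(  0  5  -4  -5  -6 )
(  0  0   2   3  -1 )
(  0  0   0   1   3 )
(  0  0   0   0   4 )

The determinant is -40.

The matrix is upper triangular, so the determinant is the product of the diagonal entries:
det = (-1) · (5) · (2) · (1) · (4) = -40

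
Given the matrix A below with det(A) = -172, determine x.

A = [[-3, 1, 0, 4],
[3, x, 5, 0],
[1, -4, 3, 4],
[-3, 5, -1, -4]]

-8

Expanding along the row containing x, det(A) is linear in x: det(A) = (56)·x + (276).
Set (56)·x + (276) = -172  ⇒  (56)·x = -448  ⇒  x = -8.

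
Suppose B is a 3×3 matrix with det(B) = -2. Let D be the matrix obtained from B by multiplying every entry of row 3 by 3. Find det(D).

Scaling one row by 3 multiplies the determinant by 3.
det(D) = (3)·(-2) = -6

|D| = -6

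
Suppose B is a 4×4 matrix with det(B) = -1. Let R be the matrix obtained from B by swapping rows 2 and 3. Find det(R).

Swapping two rows multiplies the determinant by −1.
det(R) = (-1)·(-1) = 1

1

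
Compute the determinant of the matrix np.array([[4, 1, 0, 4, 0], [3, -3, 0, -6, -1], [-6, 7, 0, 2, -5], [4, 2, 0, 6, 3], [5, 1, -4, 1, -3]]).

Expand along column 3 (it has 4 zeros):
  + (-4) · M_53   where M_53 = det([4 1 4 0; 3 -3 -6 -1; -6 7 2 -5; 4 2 6 3]) = 552
det = (+1)·(-4)·(552) = -2208

-2208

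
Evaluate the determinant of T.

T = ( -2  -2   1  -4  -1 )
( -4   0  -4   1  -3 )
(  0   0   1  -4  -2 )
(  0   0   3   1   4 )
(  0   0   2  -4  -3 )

det(T) = 216

T is block upper-triangular with a 2×2 block and a 3×3 block on the diagonal, so its determinant equals the product of the determinants of the diagonal blocks.
det of the 2×2 block = -8
det of the 3×3 block = -27
det = (-8)·(-27) = 216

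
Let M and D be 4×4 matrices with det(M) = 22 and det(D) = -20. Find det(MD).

|MD| = -440

det(MD) = det(M)·det(D) = (22)·(-20) = -440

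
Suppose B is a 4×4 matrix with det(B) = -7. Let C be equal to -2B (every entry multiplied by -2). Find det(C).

For a 4×4 matrix, det(-2B) = (-2)^4·det(B) = 16·det(B).
det(C) = (16)·(-7) = -112

-112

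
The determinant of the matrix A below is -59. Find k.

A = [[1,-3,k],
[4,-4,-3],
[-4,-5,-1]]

0

Expanding along the row containing k, det(A) is linear in k: det(A) = (-36)·k + (-59).
Set (-36)·k + (-59) = -59  ⇒  (-36)·k = 0  ⇒  k = 0.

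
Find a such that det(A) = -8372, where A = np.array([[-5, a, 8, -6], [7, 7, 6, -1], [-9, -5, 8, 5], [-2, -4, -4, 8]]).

a = 9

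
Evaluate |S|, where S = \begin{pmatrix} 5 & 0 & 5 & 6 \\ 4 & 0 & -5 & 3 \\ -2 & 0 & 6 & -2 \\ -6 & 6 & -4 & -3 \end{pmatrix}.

|S| = 324

Expand along column 2 (it has 3 zeros):
  + (6) · M_42   where M_42 = det([5 5 6; 4 -5 3; -2 6 -2]) = 54
det = (+1)·(6)·(54) = 324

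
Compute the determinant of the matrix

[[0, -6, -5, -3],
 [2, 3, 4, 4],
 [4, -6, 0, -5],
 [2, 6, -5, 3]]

-1026

Expand along row 1 (it has 1 zero):
  − (-6) · M_12   where M_12 = det([2 4 4; 4 0 -5; 2 -5 3]) = -218
  + (-5) · M_13   where M_13 = det([2 3 4; 4 -6 -5; 2 6 3]) = 102
  − (-3) · M_14   where M_14 = det([2 3 4; 4 -6 0; 2 6 -5]) = 264
det = (-1)·(-6)·(-218) + (+1)·(-5)·(102) + (-1)·(-3)·(264) = -1026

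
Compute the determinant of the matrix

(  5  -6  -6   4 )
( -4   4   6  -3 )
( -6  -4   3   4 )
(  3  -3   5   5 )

459

Expand along row 1:
  + (5) · M_11   where M_11 = det([4 6 -3; -4 3 4; -3 5 5]) = 61
  − (-6) · M_12   where M_12 = det([-4 6 -3; -6 3 4; 3 5 5]) = 389
  + (-6) · M_13   where M_13 = det([-4 4 -3; -6 -4 4; 3 -3 5]) = 110
  − (4) · M_14   where M_14 = det([-4 4 6; -6 -4 3; 3 -3 5]) = 380
det = (+1)·(5)·(61) + (-1)·(-6)·(389) + (+1)·(-6)·(110) + (-1)·(4)·(380) = 459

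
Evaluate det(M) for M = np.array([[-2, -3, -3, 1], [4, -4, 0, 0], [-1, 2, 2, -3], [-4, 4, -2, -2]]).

Expand along row 2 (it has 2 zeros):
  − (4) · M_21   where M_21 = det([-3 -3 1; 2 2 -3; 4 -2 -2]) = 42
  + (-4) · M_22   where M_22 = det([-2 -3 1; -1 2 -3; -4 -2 -2]) = 0
det = (-1)·(4)·(42) + (+1)·(-4)·(0) = -168

-168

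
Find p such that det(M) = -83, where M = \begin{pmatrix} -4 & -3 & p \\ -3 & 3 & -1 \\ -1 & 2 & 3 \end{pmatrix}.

3

Expanding along the row containing p, det(M) is linear in p: det(M) = (-3)·p + (-74).
Set (-3)·p + (-74) = -83  ⇒  (-3)·p = -9  ⇒  p = 3.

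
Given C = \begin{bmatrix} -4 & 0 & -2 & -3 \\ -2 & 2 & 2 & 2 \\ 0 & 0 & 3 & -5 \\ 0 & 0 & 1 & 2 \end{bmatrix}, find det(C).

-88

C is block upper-triangular with a 2×2 block and a 2×2 block on the diagonal, so its determinant equals the product of the determinants of the diagonal blocks.
det of the 2×2 block = -8
det of the 2×2 block = 11
det = (-8)·(11) = -88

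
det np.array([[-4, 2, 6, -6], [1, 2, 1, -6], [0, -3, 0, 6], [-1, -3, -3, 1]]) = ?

270

Expand along row 3 (it has 2 zeros):
  − (-3) · M_32   where M_32 = det([-4 6 -6; 1 1 -6; -1 -3 1]) = 110
  − (6) · M_34   where M_34 = det([-4 2 6; 1 2 1; -1 -3 -3]) = 10
det = (-1)·(-3)·(110) + (-1)·(6)·(10) = 270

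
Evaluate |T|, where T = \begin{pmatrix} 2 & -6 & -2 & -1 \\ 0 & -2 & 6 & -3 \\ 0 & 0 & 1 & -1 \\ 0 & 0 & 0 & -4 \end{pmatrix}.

The determinant is 16.

T is upper triangular, so det(T) is the product of the diagonal entries:
det = (2) · (-2) · (1) · (-4) = 16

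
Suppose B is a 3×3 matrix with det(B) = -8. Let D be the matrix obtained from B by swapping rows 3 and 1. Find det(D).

Swapping two rows multiplies the determinant by −1.
det(D) = (-1)·(-8) = 8

8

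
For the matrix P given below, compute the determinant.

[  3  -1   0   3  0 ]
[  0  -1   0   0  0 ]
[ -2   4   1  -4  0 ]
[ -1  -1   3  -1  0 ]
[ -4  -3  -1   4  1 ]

Expand along row 2 (it has 4 zeros):
  + (-1) · M_22   where M_22 = det([3 0 3 0; -2 1 -4 0; -1 3 -1 0; -4 -1 4 1]) = 18
det = (+1)·(-1)·(18) = -18

|P| = -18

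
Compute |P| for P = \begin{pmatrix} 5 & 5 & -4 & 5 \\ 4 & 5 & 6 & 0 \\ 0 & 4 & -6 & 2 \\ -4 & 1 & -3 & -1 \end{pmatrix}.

Expand along row 2 (it has 1 zero):
  − (4) · M_21   where M_21 = det([5 -4 5; 4 -6 2; 1 -3 -1]) = 6
  + (5) · M_22   where M_22 = det([5 -4 5; 0 -6 2; -4 -3 -1]) = -28
  − (6) · M_23   where M_23 = det([5 5 5; 0 4 2; -4 1 -1]) = 10
det = (-1)·(4)·(6) + (+1)·(5)·(-28) + (-1)·(6)·(10) = -224

-224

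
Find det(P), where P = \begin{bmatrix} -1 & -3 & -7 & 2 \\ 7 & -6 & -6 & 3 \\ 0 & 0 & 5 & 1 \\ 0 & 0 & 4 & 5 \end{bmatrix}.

The determinant is 567.

P is block upper-triangular with a 2×2 block and a 2×2 block on the diagonal, so its determinant equals the product of the determinants of the diagonal blocks.
det of the 2×2 block = 27
det of the 2×2 block = 21
det = (27)·(21) = 567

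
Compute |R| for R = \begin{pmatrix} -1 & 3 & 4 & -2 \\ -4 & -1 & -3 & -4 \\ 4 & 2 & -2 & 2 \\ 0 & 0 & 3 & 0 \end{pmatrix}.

Expand along row 4 (it has 3 zeros):
  − (3) · M_43   where M_43 = det([-1 3 -2; -4 -1 -4; 4 2 2]) = -22
det = (-1)·(3)·(-22) = 66

|R| = 66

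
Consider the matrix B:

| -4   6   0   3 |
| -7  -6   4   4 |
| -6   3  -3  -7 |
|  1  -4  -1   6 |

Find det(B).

Expand along row 1 (it has 1 zero):
  + (-4) · M_11   where M_11 = det([-6 4 4; 3 -3 -7; -4 -1 6]) = 130
  − (6) · M_12   where M_12 = det([-7 4 4; -6 -3 -7; 1 -1 6]) = 327
  − (3) · M_14   where M_14 = det([-7 -6 4; -6 3 -3; 1 -4 -1]) = 243
det = (+1)·(-4)·(130) + (-1)·(6)·(327) + (-1)·(3)·(243) = -3211

det(B) = -3211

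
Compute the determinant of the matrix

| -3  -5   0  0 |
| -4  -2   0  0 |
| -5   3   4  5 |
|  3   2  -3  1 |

The matrix is block lower-triangular with a 2×2 block and a 2×2 block on the diagonal, so its determinant equals the product of the determinants of the diagonal blocks.
det of the 2×2 block = -14
det of the 2×2 block = 19
det = (-14)·(19) = -266

-266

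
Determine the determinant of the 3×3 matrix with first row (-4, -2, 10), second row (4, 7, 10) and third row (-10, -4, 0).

580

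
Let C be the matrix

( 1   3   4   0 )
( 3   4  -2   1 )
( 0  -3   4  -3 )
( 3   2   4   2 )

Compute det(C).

|C| = -246

Expand along row 1 (it has 1 zero):
  + (1) · M_11   where M_11 = det([4 -2 1; -3 4 -3; 2 4 2]) = 60
  − (3) · M_12   where M_12 = det([3 -2 1; 0 4 -3; 3 4 2]) = 66
  + (4) · M_13   where M_13 = det([3 4 1; 0 -3 -3; 3 2 2]) = -27
det = (+1)·(1)·(60) + (-1)·(3)·(66) + (+1)·(4)·(-27) = -246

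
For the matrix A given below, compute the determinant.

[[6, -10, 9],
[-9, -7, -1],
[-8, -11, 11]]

-1211

Expand along row 1:
  + 6 · |-7 -1; -11 11| = 6·(-77 − 11) = -528
  − (-10) · |-9 -1; -8 11| = −(-10)·(-99 − 8) = -1070
  + 9 · |-9 -7; -8 -11| = 9·(99 − 56) = 387
Sum: (-528) + (-1070) + (387) = -1211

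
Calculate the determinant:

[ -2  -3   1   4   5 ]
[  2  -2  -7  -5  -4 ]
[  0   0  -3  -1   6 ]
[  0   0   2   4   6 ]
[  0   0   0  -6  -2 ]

The matrix is block upper-triangular with a 2×2 block and a 3×3 block on the diagonal, so its determinant equals the product of the determinants of the diagonal blocks.
det of the 2×2 block = 10
det of the 3×3 block = -160
det = (10)·(-160) = -1600

The determinant is -1600.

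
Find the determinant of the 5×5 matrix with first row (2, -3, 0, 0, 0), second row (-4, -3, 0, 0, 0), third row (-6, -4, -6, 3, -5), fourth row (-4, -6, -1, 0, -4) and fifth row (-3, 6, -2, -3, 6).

The matrix is block lower-triangular with a 2×2 block and a 3×3 block on the diagonal, so its determinant equals the product of the determinants of the diagonal blocks.
det of the 2×2 block = -18
det of the 3×3 block = 99
det = (-18)·(99) = -1782

The determinant is -1782.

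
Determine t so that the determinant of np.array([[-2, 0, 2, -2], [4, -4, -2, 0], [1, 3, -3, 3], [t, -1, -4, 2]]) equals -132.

Expanding along the row containing t, det(A) is linear in t: det(A) = (12)·t + (-48).
Set (12)·t + (-48) = -132  ⇒  (12)·t = -84  ⇒  t = -7.

t = -7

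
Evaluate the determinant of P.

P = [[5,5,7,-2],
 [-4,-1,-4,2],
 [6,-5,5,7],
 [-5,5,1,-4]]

|P| = -706

Expand along row 1:
  + (5) · M_11   where M_11 = det([-1 -4 2; -5 5 7; 5 1 -4]) = -93
  − (5) · M_12   where M_12 = det([-4 -4 2; 6 5 7; -5 1 -4]) = 214
  + (7) · M_13   where M_13 = det([-4 -1 2; 6 -5 7; -5 5 -4]) = 81
  − (-2) · M_14   where M_14 = det([-4 -1 -4; 6 -5 5; -5 5 1]) = 131
det = (+1)·(5)·(-93) + (-1)·(5)·(214) + (+1)·(7)·(81) + (-1)·(-2)·(131) = -706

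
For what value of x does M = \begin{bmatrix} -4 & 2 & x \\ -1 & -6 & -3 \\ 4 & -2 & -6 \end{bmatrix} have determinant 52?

Expanding along the row containing x, det(M) is linear in x: det(M) = (26)·x + (-156).
Set (26)·x + (-156) = 52  ⇒  (26)·x = 208  ⇒  x = 8.

x = 8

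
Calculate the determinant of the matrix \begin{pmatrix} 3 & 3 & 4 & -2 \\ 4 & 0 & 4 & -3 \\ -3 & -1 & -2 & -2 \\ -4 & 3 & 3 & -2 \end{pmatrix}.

-216

Expand along row 2 (it has 1 zero):
  − (4) · M_21   where M_21 = det([3 4 -2; -1 -2 -2; 3 3 -2]) = -8
  − (4) · M_23   where M_23 = det([3 3 -2; -3 -1 -2; -4 3 -2]) = 56
  + (-3) · M_24   where M_24 = det([3 3 4; -3 -1 -2; -4 3 3]) = 8
det = (-1)·(4)·(-8) + (-1)·(4)·(56) + (+1)·(-3)·(8) = -216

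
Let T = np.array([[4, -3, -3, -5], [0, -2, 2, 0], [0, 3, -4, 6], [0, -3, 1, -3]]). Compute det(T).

-120

Expand along column 1 (it has 3 zeros):
  + (4) · M_11   where M_11 = det([-2 2 0; 3 -4 6; -3 1 -3]) = -30
det = (+1)·(4)·(-30) = -120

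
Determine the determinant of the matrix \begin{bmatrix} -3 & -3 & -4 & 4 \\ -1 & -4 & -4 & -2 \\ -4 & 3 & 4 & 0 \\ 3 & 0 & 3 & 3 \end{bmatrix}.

Expand along row 3 (it has 1 zero):
  + (-4) · M_31   where M_31 = det([-3 -4 4; -4 -4 -2; 0 3 3]) = -78
  − (3) · M_32   where M_32 = det([-3 -4 4; -1 -4 -2; 3 3 3]) = 66
  + (4) · M_33   where M_33 = det([-3 -3 4; -1 -4 -2; 3 0 3]) = 93
det = (+1)·(-4)·(-78) + (-1)·(3)·(66) + (+1)·(4)·(93) = 486

486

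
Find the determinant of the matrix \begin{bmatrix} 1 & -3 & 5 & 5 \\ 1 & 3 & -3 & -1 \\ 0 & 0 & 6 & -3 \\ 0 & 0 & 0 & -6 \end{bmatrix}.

The matrix is block upper-triangular with a 2×2 block and a 2×2 block on the diagonal, so its determinant equals the product of the determinants of the diagonal blocks.
det of the 2×2 block = 6
det of the 2×2 block = -36
det = (6)·(-36) = -216

The determinant is -216.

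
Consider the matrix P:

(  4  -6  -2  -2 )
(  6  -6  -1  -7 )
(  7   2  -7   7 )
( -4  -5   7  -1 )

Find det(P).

det(P) = -1512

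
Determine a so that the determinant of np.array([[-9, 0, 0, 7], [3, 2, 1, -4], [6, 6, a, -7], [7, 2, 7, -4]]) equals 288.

a = 3

Expanding along the row containing a, det(A) is linear in a: det(A) = (-56)·a + (456).
Set (-56)·a + (456) = 288  ⇒  (-56)·a = -168  ⇒  a = 3.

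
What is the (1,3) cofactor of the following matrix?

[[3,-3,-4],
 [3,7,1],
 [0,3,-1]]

9

Delete row 1 and column 3; the remaining 2×2 submatrix is [3 7; 0 3].
Its determinant is 3·3 − 7·0 = 9.
The cofactor carries sign (−1)^(1+3) = +1, so C_{1,3} = +(9) = 9.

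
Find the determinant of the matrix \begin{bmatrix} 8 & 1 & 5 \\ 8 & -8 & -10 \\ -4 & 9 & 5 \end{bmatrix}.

Expand along column 1:
  + 8 · |-8 -10; 9 5| = 8·(-40 − (-90)) = 400
  − 8 · |1 5; 9 5| = −8·(5 − 45) = 320
  + (-4) · |1 5; -8 -10| = (-4)·(-10 − (-40)) = -120
Sum: (400) + (320) + (-120) = 600

600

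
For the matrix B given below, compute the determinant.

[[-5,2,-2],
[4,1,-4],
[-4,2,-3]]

Expand along row 1:
  + (-5) · |1 -4; 2 -3| = (-5)·(-3 − (-8)) = -25
  − 2 · |4 -4; -4 -3| = −2·(-12 − 16) = 56
  + (-2) · |4 1; -4 2| = (-2)·(8 − (-4)) = -24
Sum: (-25) + (56) + (-24) = 7

|B| = 7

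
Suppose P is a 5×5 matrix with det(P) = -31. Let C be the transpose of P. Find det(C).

det(Pᵀ) = det(P).
det(C) = (1)·(-31) = -31

The determinant is -31.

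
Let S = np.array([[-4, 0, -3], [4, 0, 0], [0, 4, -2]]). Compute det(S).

Expand along row 2:
  − 4 · |0 -3; 4 -2| = −4·(0 − (-12)) = -48

-48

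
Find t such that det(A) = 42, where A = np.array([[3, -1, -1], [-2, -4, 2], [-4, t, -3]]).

6

Expanding along the column containing t, det(A) is linear in t: det(A) = (-4)·t + (66).
Set (-4)·t + (66) = 42  ⇒  (-4)·t = -24  ⇒  t = 6.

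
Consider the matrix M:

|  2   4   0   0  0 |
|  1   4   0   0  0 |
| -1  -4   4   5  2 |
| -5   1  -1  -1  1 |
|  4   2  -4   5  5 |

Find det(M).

M is block lower-triangular with a 2×2 block and a 3×3 block on the diagonal, so its determinant equals the product of the determinants of the diagonal blocks.
det of the 2×2 block = 4
det of the 3×3 block = -53
det = (4)·(-53) = -212

The determinant is -212.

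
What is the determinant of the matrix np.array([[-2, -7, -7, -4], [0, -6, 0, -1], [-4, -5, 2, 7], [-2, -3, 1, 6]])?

Expand along row 2 (it has 2 zeros):
  + (-6) · M_22   where M_22 = det([-2 -7 -4; -4 2 7; -2 1 6]) = -80
  + (-1) · M_24   where M_24 = det([-2 -7 -7; -4 -5 2; -2 -3 1]) = -16
det = (+1)·(-6)·(-80) + (+1)·(-1)·(-16) = 496

496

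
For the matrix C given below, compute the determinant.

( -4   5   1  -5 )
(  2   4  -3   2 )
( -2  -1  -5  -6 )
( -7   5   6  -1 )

Expand along row 1:
  + (-4) · M_11   where M_11 = det([4 -3 2; -1 -5 -6; 5 6 -1]) = 295
  − (5) · M_12   where M_12 = det([2 -3 2; -2 -5 -6; -7 6 -1]) = -132
  + (1) · M_13   where M_13 = det([2 4 2; -2 -1 -6; -7 5 -1]) = 188
  − (-5) · M_14   where M_14 = det([2 4 -3; -2 -1 -5; -7 5 6]) = 277
det = (+1)·(-4)·(295) + (-1)·(5)·(-132) + (+1)·(1)·(188) + (-1)·(-5)·(277) = 1053

1053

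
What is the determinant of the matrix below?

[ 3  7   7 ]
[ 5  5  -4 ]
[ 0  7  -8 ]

489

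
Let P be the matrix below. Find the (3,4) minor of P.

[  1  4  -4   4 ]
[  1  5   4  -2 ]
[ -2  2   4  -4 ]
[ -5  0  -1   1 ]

The minor is -181.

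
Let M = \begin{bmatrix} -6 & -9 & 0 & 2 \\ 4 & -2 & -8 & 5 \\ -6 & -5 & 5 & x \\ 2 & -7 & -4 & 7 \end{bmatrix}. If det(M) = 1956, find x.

Expanding along the row containing x, det(M) is linear in x: det(M) = (-288)·x + (-348).
Set (-288)·x + (-348) = 1956  ⇒  (-288)·x = 2304  ⇒  x = -8.

x = -8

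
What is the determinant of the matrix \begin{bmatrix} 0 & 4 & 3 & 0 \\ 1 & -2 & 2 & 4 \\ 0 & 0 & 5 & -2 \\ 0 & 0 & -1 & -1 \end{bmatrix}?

28

The matrix is block upper-triangular with a 2×2 block and a 2×2 block on the diagonal, so its determinant equals the product of the determinants of the diagonal blocks.
det of the 2×2 block = -4
det of the 2×2 block = -7
det = (-4)·(-7) = 28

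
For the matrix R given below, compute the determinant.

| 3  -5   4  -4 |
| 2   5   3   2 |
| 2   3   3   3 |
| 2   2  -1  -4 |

det(R) = 197

Expand along row 1:
  + (3) · M_11   where M_11 = det([5 3 2; 3 3 3; 2 -1 -4]) = -9
  − (-5) · M_12   where M_12 = det([2 3 2; 2 3 3; 2 -1 -4]) = 8
  + (4) · M_13   where M_13 = det([2 5 2; 2 3 3; 2 2 -4]) = 30
  − (-4) · M_14   where M_14 = det([2 5 3; 2 3 3; 2 2 -1]) = 16
det = (+1)·(3)·(-9) + (-1)·(-5)·(8) + (+1)·(4)·(30) + (-1)·(-4)·(16) = 197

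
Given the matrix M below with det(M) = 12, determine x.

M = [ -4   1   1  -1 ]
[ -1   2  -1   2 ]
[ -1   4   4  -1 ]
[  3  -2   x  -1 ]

x = 0

Expanding along the column containing x, det(M) is linear in x: det(M) = (-39)·x + (12).
Set (-39)·x + (12) = 12  ⇒  (-39)·x = 0  ⇒  x = 0.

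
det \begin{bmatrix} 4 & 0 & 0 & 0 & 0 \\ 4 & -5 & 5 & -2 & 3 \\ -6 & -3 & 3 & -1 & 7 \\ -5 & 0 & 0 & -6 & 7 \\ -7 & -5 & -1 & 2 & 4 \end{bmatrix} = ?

The determinant is 3912.

Expand along row 1 (it has 4 zeros):
  + (4) · M_11   where M_11 = det([-5 5 -2 3; -3 3 -1 7; 0 0 -6 7; -5 -1 2 4]) = 978
det = (+1)·(4)·(978) = 3912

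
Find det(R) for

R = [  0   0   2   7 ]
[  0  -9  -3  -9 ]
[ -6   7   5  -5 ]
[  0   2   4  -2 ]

Expand along column 1 (it has 3 zeros):
  + (-6) · M_31   where M_31 = det([0 2 7; -9 -3 -9; 2 4 -2]) = -282
det = (+1)·(-6)·(-282) = 1692

|R| = 1692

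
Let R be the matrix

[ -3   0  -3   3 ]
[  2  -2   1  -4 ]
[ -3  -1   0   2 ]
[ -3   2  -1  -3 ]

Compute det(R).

Expand along row 1 (it has 1 zero):
  + (-3) · M_11   where M_11 = det([-2 1 -4; -1 0 2; 2 -1 -3]) = -7
  + (-3) · M_13   where M_13 = det([2 -2 -4; -3 -1 2; -3 2 -3]) = 64
  − (3) · M_14   where M_14 = det([2 -2 1; -3 -1 0; -3 2 -1]) = -1
det = (+1)·(-3)·(-7) + (+1)·(-3)·(64) + (-1)·(3)·(-1) = -168

The determinant is -168.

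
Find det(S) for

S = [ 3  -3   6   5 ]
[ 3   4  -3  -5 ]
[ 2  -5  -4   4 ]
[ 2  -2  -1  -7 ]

Expand along row 1:
  + (3) · M_11   where M_11 = det([4 -3 -5; -5 -4 4; -2 -1 -7]) = 272
  − (-3) · M_12   where M_12 = det([3 -3 -5; 2 -4 4; 2 -1 -7]) = 0
  + (6) · M_13   where M_13 = det([3 4 -5; 2 -5 4; 2 -2 -7]) = 187
  − (5) · M_14   where M_14 = det([3 4 -3; 2 -5 -4; 2 -2 -1]) = -51
det = (+1)·(3)·(272) + (-1)·(-3)·(0) + (+1)·(6)·(187) + (-1)·(5)·(-51) = 2193

The determinant is 2193.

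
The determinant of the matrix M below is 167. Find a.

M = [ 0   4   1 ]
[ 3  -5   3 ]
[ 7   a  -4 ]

0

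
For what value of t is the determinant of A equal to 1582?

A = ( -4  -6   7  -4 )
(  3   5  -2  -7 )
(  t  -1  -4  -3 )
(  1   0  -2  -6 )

Expanding along the column containing t, det(A) is linear in t: det(A) = (262)·t + (-252).
Set (262)·t + (-252) = 1582  ⇒  (262)·t = 1834  ⇒  t = 7.

7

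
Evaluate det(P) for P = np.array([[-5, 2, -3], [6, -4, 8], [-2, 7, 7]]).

The determinant is 202.

Expand along row 1:
  + (-5) · |-4 8; 7 7| = (-5)·(-28 − 56) = 420
  − 2 · |6 8; -2 7| = −2·(42 − (-16)) = -116
  + (-3) · |6 -4; -2 7| = (-3)·(42 − 8) = -102
Sum: (420) + (-116) + (-102) = 202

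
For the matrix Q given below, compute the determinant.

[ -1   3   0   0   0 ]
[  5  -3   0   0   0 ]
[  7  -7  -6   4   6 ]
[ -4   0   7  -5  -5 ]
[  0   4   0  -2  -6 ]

Q is block lower-triangular with a 2×2 block and a 3×3 block on the diagonal, so its determinant equals the product of the determinants of the diagonal blocks.
det of the 2×2 block = -12
det of the 3×3 block = -36
det = (-12)·(-36) = 432

|Q| = 432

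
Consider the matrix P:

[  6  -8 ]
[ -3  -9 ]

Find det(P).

det(P) = 6·(-9) − (-8)·(-3) = -54 − 24 = -78

|P| = -78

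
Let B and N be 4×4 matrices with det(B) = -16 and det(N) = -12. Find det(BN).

det(BN) = det(B)·det(N) = (-16)·(-12) = 192

192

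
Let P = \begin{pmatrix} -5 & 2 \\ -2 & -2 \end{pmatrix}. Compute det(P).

det(P) = (-5)·(-2) − 2·(-2) = 10 − (-4) = 14

14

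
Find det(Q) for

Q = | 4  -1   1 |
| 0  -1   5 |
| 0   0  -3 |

Q is upper triangular, so det(Q) is the product of the diagonal entries:
det = (4) · (-1) · (-3) = 12

12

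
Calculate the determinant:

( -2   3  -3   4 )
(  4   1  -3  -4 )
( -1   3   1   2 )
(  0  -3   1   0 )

Expand along row 4 (it has 2 zeros):
  + (-3) · M_42   where M_42 = det([-2 -3 4; 4 -3 -4; -1 1 2]) = 20
  − (1) · M_43   where M_43 = det([-2 3 4; 4 1 -4; -1 3 2]) = 12
det = (+1)·(-3)·(20) + (-1)·(1)·(12) = -72

-72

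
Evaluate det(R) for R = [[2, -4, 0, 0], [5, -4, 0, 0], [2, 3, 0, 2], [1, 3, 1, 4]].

R is block lower-triangular with a 2×2 block and a 2×2 block on the diagonal, so its determinant equals the product of the determinants of the diagonal blocks.
det of the 2×2 block = 12
det of the 2×2 block = -2
det = (12)·(-2) = -24

The determinant is -24.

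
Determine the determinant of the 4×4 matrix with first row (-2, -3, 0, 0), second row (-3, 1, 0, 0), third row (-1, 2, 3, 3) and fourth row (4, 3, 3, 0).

The matrix is block lower-triangular with a 2×2 block and a 2×2 block on the diagonal, so its determinant equals the product of the determinants of the diagonal blocks.
det of the 2×2 block = -11
det of the 2×2 block = -9
det = (-11)·(-9) = 99

The determinant is 99.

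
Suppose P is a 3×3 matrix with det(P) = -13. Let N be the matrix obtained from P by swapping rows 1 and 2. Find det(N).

Swapping two rows multiplies the determinant by −1.
det(N) = (-1)·(-13) = 13

|N| = 13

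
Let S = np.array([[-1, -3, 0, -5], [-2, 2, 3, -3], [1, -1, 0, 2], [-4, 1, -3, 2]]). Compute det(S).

det(S) = -159

Expand along column 3 (it has 2 zeros):
  − (3) · M_23   where M_23 = det([-1 -3 -5; 1 -1 2; -4 1 2]) = 49
  − (-3) · M_43   where M_43 = det([-1 -3 -5; -2 2 -3; 1 -1 2]) = -4
det = (-1)·(3)·(49) + (-1)·(-3)·(-4) = -159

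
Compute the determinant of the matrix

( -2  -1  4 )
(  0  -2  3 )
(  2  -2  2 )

Expand along column 1:
  + (-2) · |-2 3; -2 2| = (-2)·(-4 − (-6)) = -4
  + 2 · |-1 4; -2 3| = 2·(-3 − (-8)) = 10
Sum: (-4) + (10) = 6

6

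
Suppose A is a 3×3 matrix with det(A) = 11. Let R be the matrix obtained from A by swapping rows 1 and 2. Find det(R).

det(R) = -11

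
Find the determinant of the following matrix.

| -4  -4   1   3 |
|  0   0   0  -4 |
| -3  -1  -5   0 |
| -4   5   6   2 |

Expand along row 2 (it has 3 zeros):
  + (-4) · M_24   where M_24 = det([-4 -4 1; -3 -1 -5; -4 5 6]) = -247
det = (+1)·(-4)·(-247) = 988

The determinant is 988.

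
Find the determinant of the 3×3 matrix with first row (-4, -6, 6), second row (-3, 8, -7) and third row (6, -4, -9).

The determinant is 598.

Expand along row 1:
  + (-4) · |8 -7; -4 -9| = (-4)·(-72 − 28) = 400
  − (-6) · |-3 -7; 6 -9| = −(-6)·(27 − (-42)) = 414
  + 6 · |-3 8; 6 -4| = 6·(12 − 48) = -216
Sum: (400) + (414) + (-216) = 598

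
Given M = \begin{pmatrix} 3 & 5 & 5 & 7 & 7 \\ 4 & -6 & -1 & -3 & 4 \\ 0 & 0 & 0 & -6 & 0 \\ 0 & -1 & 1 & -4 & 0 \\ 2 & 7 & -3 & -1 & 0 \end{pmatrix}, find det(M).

Expand along row 3 (it has 4 zeros):
  − (-6) · M_34   where M_34 = det([3 5 5 7; 4 -6 -1 4; 0 -1 1 0; 2 7 -3 0]) = 242
det = (-1)·(-6)·(242) = 1452

The determinant is 1452.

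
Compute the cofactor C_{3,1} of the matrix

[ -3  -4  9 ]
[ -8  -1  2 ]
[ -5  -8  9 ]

Delete row 3 and column 1; the remaining 2×2 submatrix is [-4 9; -1 2].
Its determinant is (-4)·2 − 9·(-1) = 1.
The cofactor carries sign (−1)^(3+1) = +1, so C_{3,1} = +(1) = 1.

1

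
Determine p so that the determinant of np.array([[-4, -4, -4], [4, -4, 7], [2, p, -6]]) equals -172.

9

Expanding along the column containing p, det(B) is linear in p: det(B) = (12)·p + (-280).
Set (12)·p + (-280) = -172  ⇒  (12)·p = 108  ⇒  p = 9.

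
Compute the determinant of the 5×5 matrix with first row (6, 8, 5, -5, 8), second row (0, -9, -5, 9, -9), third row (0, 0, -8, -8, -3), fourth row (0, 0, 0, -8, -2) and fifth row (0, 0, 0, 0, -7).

The matrix is upper triangular, so the determinant is the product of the diagonal entries:
det = (6) · (-9) · (-8) · (-8) · (-7) = 24192

24192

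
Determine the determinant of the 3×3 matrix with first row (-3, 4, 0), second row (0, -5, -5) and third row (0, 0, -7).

The determinant is -105.

The matrix is upper triangular, so the determinant is the product of the diagonal entries:
det = (-3) · (-5) · (-7) = -105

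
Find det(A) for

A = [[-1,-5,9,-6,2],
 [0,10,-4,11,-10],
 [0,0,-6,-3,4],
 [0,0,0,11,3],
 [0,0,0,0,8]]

A is upper triangular, so det(A) is the product of the diagonal entries:
det = (-1) · (10) · (-6) · (11) · (8) = 5280

5280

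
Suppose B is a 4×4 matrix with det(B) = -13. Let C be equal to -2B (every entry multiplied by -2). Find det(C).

The determinant is -208.

For a 4×4 matrix, det(-2B) = (-2)^4·det(B) = 16·det(B).
det(C) = (16)·(-13) = -208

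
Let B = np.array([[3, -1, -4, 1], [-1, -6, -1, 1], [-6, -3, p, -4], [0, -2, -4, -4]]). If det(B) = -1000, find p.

-8

Expanding along the column containing p, det(B) is linear in p: det(B) = (84)·p + (-328).
Set (84)·p + (-328) = -1000  ⇒  (84)·p = -672  ⇒  p = -8.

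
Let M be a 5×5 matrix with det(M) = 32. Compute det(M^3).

The determinant is 32768.

det(M^3) = (det M)^3 = (32)^3 = 32768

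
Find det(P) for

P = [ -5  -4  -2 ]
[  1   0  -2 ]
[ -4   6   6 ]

Expand along column 2:
  − (-4) · |1 -2; -4 6| = −(-4)·(6 − 8) = -8
  − 6 · |-5 -2; 1 -2| = −6·(10 − (-2)) = -72
Sum: (-8) + (-72) = -80

-80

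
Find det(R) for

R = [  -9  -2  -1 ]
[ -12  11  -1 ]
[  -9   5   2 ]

-348

Expand along column 1:
  + (-9) · |11 -1; 5 2| = (-9)·(22 − (-5)) = -243
  − (-12) · |-2 -1; 5 2| = −(-12)·(-4 − (-5)) = 12
  + (-9) · |-2 -1; 11 -1| = (-9)·(2 − (-11)) = -117
Sum: (-243) + (12) + (-117) = -348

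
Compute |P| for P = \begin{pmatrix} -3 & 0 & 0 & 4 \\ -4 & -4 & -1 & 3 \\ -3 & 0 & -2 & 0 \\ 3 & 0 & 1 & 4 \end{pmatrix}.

-144

Expand along column 2 (it has 3 zeros):
  + (-4) · M_22   where M_22 = det([-3 0 4; -3 -2 0; 3 1 4]) = 36
det = (+1)·(-4)·(36) = -144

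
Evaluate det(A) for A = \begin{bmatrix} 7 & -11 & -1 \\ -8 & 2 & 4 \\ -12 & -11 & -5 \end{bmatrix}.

Expand along row 1:
  + 7 · |2 4; -11 -5| = 7·(-10 − (-44)) = 238
  − (-11) · |-8 4; -12 -5| = −(-11)·(40 − (-48)) = 968
  + (-1) · |-8 2; -12 -11| = (-1)·(88 − (-24)) = -112
Sum: (238) + (968) + (-112) = 1094

The determinant is 1094.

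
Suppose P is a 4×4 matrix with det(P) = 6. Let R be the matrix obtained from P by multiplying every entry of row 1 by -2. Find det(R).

The determinant is -12.

Scaling one row by -2 multiplies the determinant by -2.
det(R) = (-2)·(6) = -12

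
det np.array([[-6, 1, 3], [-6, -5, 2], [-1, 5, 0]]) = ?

The determinant is -47.

Expand along column 3:
  + 3 · |-6 -5; -1 5| = 3·(-30 − 5) = -105
  − 2 · |-6 1; -1 5| = −2·(-30 − (-1)) = 58
Sum: (-105) + (58) = -47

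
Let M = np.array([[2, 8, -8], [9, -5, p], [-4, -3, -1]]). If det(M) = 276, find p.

Expanding along the column containing p, det(M) is linear in p: det(M) = (-26)·p + (458).
Set (-26)·p + (458) = 276  ⇒  (-26)·p = -182  ⇒  p = 7.

p = 7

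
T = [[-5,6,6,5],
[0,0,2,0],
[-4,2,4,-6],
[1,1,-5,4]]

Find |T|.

Expand along row 2 (it has 3 zeros):
  − (2) · M_23   where M_23 = det([-5 6 5; -4 2 -6; 1 1 4]) = -40
det = (-1)·(2)·(-40) = 80

80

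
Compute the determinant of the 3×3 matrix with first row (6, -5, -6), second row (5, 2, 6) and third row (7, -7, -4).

Expand along row 1:
  + 6 · |2 6; -7 -4| = 6·(-8 − (-42)) = 204
  − (-5) · |5 6; 7 -4| = −(-5)·(-20 − 42) = -310
  + (-6) · |5 2; 7 -7| = (-6)·(-35 − 14) = 294
Sum: (204) + (-310) + (294) = 188

188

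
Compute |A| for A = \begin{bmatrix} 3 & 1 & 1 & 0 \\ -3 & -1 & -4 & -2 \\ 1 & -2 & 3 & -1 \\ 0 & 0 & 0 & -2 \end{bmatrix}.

det(A) = 42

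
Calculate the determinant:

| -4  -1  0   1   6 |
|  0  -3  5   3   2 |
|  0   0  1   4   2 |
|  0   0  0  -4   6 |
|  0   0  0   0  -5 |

The matrix is upper triangular, so the determinant is the product of the diagonal entries:
det = (-4) · (-3) · (1) · (-4) · (-5) = 240

240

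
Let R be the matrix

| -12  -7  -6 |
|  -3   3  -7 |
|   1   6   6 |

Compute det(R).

Expand along row 1:
  + (-12) · |3 -7; 6 6| = (-12)·(18 − (-42)) = -720
  − (-7) · |-3 -7; 1 6| = −(-7)·(-18 − (-7)) = -77
  + (-6) · |-3 3; 1 6| = (-6)·(-18 − 3) = 126
Sum: (-720) + (-77) + (126) = -671

-671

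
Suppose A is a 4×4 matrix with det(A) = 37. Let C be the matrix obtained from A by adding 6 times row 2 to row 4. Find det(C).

Adding a multiple of one row to another leaves the determinant unchanged.
det(C) = (1)·(37) = 37

|C| = 37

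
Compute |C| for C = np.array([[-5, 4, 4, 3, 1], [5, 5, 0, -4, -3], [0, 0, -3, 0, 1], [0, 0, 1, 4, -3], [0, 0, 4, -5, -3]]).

-2700

C is block upper-triangular with a 2×2 block and a 3×3 block on the diagonal, so its determinant equals the product of the determinants of the diagonal blocks.
det of the 2×2 block = -45
det of the 3×3 block = 60
det = (-45)·(60) = -2700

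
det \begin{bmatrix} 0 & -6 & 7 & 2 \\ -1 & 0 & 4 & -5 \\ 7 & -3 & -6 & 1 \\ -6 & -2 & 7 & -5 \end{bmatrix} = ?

The determinant is 1359.

Expand along row 1 (it has 1 zero):
  − (-6) · M_12   where M_12 = det([-1 4 -5; 7 -6 1; -6 7 -5]) = 28
  + (7) · M_13   where M_13 = det([-1 0 -5; 7 -3 1; -6 -2 -5]) = 143
  − (2) · M_14   where M_14 = det([-1 0 4; 7 -3 -6; -6 -2 7]) = -95
det = (-1)·(-6)·(28) + (+1)·(7)·(143) + (-1)·(2)·(-95) = 1359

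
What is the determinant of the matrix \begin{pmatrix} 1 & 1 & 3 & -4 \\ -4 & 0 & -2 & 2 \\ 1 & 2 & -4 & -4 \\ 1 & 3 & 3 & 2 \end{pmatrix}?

-424

Expand along row 2 (it has 1 zero):
  − (-4) · M_21   where M_21 = det([1 3 -4; 2 -4 -4; 3 3 2]) = -116
  − (-2) · M_23   where M_23 = det([1 1 -4; 1 2 -4; 1 3 2]) = 6
  + (2) · M_24   where M_24 = det([1 1 3; 1 2 -4; 1 3 3]) = 14
det = (-1)·(-4)·(-116) + (-1)·(-2)·(6) + (+1)·(2)·(14) = -424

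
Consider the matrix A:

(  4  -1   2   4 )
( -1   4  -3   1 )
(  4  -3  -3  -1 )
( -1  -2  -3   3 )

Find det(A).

|A| = -730

Expand along row 1:
  + (4) · M_11   where M_11 = det([4 -3 1; -3 -3 -1; -2 -3 3]) = -78
  − (-1) · M_12   where M_12 = det([-1 -3 1; 4 -3 -1; -1 -3 3]) = 30
  + (2) · M_13   where M_13 = det([-1 4 1; 4 -3 -1; -1 -2 3]) = -44
  − (4) · M_14   where M_14 = det([-1 4 -3; 4 -3 -3; -1 -2 -3]) = 90
det = (+1)·(4)·(-78) + (-1)·(-1)·(30) + (+1)·(2)·(-44) + (-1)·(4)·(90) = -730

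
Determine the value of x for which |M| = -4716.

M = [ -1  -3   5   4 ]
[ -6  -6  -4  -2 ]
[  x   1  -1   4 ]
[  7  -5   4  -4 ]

x = 9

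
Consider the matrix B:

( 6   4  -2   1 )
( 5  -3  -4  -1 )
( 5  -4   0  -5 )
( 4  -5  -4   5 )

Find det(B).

Expand along row 3 (it has 1 zero):
  + (5) · M_31   where M_31 = det([4 -2 1; -3 -4 -1; -5 -4 5]) = -144
  − (-4) · M_32   where M_32 = det([6 -2 1; 5 -4 -1; 4 -4 5]) = -90
  − (-5) · M_34   where M_34 = det([6 4 -2; 5 -3 -4; 4 -5 -4]) = -6
det = (+1)·(5)·(-144) + (-1)·(-4)·(-90) + (-1)·(-5)·(-6) = -1110

The determinant is -1110.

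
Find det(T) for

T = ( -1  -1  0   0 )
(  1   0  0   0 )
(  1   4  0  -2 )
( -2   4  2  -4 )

T is block lower-triangular with a 2×2 block and a 2×2 block on the diagonal, so its determinant equals the product of the determinants of the diagonal blocks.
det of the 2×2 block = 1
det of the 2×2 block = 4
det = (1)·(4) = 4

The determinant is 4.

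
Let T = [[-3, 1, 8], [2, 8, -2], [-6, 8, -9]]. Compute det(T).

det(T) = 710

Expand along row 1:
  + (-3) · |8 -2; 8 -9| = (-3)·(-72 − (-16)) = 168
  − 1 · |2 -2; -6 -9| = −1·(-18 − 12) = 30
  + 8 · |2 8; -6 8| = 8·(16 − (-48)) = 512
Sum: (168) + (30) + (512) = 710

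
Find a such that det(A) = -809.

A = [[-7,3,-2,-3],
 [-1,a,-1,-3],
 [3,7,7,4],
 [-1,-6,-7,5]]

1

Expanding along the row containing a, det(A) is linear in a: det(A) = (-361)·a + (-448).
Set (-361)·a + (-448) = -809  ⇒  (-361)·a = -361  ⇒  a = 1.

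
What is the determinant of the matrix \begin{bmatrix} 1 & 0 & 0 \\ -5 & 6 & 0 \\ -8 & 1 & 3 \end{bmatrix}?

18

The matrix is lower triangular, so the determinant is the product of the diagonal entries:
det = (1) · (6) · (3) = 18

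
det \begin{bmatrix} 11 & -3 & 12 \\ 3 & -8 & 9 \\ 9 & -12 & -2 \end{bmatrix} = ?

Expand along column 1:
  + 11 · |-8 9; -12 -2| = 11·(16 − (-108)) = 1364
  − 3 · |-3 12; -12 -2| = −3·(6 − (-144)) = -450
  + 9 · |-3 12; -8 9| = 9·(-27 − (-96)) = 621
Sum: (1364) + (-450) + (621) = 1535

The determinant is 1535.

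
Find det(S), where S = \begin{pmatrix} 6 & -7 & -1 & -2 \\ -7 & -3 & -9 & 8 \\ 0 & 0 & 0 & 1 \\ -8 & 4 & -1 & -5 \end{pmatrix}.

The determinant is 169.

Expand along row 3 (it has 3 zeros):
  − (1) · M_34   where M_34 = det([6 -7 -1; -7 -3 -9; -8 4 -1]) = -169
det = (-1)·(1)·(-169) = 169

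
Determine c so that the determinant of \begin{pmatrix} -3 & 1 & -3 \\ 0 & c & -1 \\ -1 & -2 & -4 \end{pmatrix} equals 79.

c = 8

Expanding along the column containing c, det(A) is linear in c: det(A) = (9)·c + (7).
Set (9)·c + (7) = 79  ⇒  (9)·c = 72  ⇒  c = 8.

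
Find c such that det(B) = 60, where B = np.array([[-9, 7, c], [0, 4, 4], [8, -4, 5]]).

c = -5

Expanding along the column containing c, det(B) is linear in c: det(B) = (-32)·c + (-100).
Set (-32)·c + (-100) = 60  ⇒  (-32)·c = 160  ⇒  c = -5.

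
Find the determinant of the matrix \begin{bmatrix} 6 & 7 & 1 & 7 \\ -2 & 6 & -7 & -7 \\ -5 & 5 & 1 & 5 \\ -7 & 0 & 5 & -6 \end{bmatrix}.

Expand along row 4 (it has 1 zero):
  − (-7) · M_41   where M_41 = det([7 1 7; 6 -7 -7; 5 1 5]) = 26
  − (5) · M_43   where M_43 = det([6 7 7; -2 6 -7; -5 5 5]) = 845
  + (-6) · M_44   where M_44 = det([6 7 1; -2 6 -7; -5 5 1]) = 525
det = (-1)·(-7)·(26) + (-1)·(5)·(845) + (+1)·(-6)·(525) = -7193

The determinant is -7193.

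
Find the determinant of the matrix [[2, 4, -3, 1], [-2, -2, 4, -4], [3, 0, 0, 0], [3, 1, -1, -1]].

-48

Expand along row 3 (it has 3 zeros):
  + (3) · M_31   where M_31 = det([4 -3 1; -2 4 -4; 1 -1 -1]) = -16
det = (+1)·(3)·(-16) = -48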